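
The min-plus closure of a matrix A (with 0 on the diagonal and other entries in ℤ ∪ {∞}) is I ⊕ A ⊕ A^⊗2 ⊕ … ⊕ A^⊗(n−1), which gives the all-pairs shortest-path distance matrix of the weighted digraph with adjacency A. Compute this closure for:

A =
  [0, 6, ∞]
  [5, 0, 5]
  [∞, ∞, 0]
Closure =
  [0, 6, 11]
  [5, 0, 5]
  [∞, ∞, 0]

This is the Floyd-Warshall all-pairs shortest-path computation. For each intermediate vertex k = 0, 1, …, 2, update dist[i][j] ← min(dist[i][j], dist[i][k] + dist[k][j]). The final matrix gives, for each (i, j), the minimum total weight of any directed path from i to j (possibly empty when i = j).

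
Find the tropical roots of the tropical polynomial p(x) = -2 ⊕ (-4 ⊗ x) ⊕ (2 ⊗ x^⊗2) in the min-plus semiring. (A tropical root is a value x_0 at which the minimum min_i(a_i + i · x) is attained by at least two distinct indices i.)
Roots: {-6, 2}

Each tropical root is a break point of the lower envelope of the lines y = a_i + i · x (there are 3 lines, with slopes 0, 1, ..., 2). Only the lines that attain the minimum somewhere contribute to roots; other lines are dominated. Here the surviving (envelope) indices are i = 2, i = 1, i = 0.
Intersections between consecutive envelope lines give the roots: for adjacent envelope indices i < j the intersection is x = (a_i − a_j) / (j − i). Reading off the sorted break points: {-6, 2}.
Verification: at each break x_0, at least two indices attain the minimum of min_i(a_i + i · x_0).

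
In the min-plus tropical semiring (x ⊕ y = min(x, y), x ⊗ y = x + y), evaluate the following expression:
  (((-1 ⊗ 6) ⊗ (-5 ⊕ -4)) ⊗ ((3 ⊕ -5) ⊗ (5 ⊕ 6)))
(((-1 ⊗ 6) ⊗ (-5 ⊕ -4)) ⊗ ((3 ⊕ -5) ⊗ (5 ⊕ 6))) = 0

Expand innermost to outermost. Recall ⊕ takes the minimum of its arguments and ⊗ takes their sum. Working out the expression (((-1 ⊗ 6) ⊗ (-5 ⊕ -4)) ⊗ ((3 ⊕ -5) ⊗ (5 ⊕ 6))) gives 0.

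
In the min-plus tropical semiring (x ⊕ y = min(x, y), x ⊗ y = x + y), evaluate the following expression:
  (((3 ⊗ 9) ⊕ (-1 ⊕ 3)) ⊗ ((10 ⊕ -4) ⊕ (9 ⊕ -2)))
(((3 ⊗ 9) ⊕ (-1 ⊕ 3)) ⊗ ((10 ⊕ -4) ⊕ (9 ⊕ -2))) = -5

Expand innermost to outermost. Recall ⊕ takes the minimum of its arguments and ⊗ takes their sum. Working out the expression (((3 ⊗ 9) ⊕ (-1 ⊕ 3)) ⊗ ((10 ⊕ -4) ⊕ (9 ⊕ -2))) gives -5.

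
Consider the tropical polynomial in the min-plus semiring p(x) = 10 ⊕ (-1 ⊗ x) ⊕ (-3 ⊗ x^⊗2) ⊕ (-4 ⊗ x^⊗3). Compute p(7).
p(7) = 6

A tropical monomial a ⊗ x^⊗i evaluates to a + i · x. Evaluating each term at x = 7:
  Term 0 contributes 10 + 0 · 7 = 10
  Term 1 contributes -1 + 1 · 7 = 6
  Term 2 contributes -3 + 2 · 7 = 11
  Term 3 contributes -4 + 3 · 7 = 17
p(7) = ⊕ of these = min[10, 6, 11, 17] = 6.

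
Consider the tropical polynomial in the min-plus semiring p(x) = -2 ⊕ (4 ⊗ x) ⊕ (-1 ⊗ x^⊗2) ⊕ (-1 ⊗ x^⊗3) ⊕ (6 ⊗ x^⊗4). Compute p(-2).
p(-2) = -7

A tropical monomial a ⊗ x^⊗i evaluates to a + i · x. Evaluating each term at x = -2:
  Term 0 contributes -2 + 0 · -2 = -2
  Term 1 contributes 4 + 1 · -2 = 2
  Term 2 contributes -1 + 2 · -2 = -5
  Term 3 contributes -1 + 3 · -2 = -7
  Term 4 contributes 6 + 4 · -2 = -2
p(-2) = ⊕ of these = min[-2, 2, -5, -7, -2] = -7.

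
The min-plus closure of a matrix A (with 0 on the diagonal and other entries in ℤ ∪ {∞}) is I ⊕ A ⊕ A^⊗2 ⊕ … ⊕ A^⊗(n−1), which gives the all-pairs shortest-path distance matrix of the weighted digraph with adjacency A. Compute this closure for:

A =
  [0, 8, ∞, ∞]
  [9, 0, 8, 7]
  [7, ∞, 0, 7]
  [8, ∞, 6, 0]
Closure =
  [0, 8, 16, 15]
  [9, 0, 8, 7]
  [7, 15, 0, 7]
  [8, 16, 6, 0]

This is the Floyd-Warshall all-pairs shortest-path computation. For each intermediate vertex k = 0, 1, …, 3, update dist[i][j] ← min(dist[i][j], dist[i][k] + dist[k][j]). The final matrix gives, for each (i, j), the minimum total weight of any directed path from i to j (possibly empty when i = j).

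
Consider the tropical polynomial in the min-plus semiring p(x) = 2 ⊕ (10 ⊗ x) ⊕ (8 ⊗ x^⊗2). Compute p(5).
p(5) = 2

A tropical monomial a ⊗ x^⊗i evaluates to a + i · x. Evaluating each term at x = 5:
  Term 0 contributes 2 + 0 · 5 = 2
  Term 1 contributes 10 + 1 · 5 = 15
  Term 2 contributes 8 + 2 · 5 = 18
p(5) = ⊕ of these = min[2, 15, 18] = 2.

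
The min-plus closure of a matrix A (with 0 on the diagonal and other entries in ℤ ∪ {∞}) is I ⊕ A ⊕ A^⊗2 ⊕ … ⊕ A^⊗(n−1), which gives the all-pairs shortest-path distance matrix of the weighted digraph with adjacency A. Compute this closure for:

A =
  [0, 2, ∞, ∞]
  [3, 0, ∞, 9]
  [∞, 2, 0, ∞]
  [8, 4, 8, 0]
Closure =
  [0, 2, 19, 11]
  [3, 0, 17, 9]
  [5, 2, 0, 11]
  [7, 4, 8, 0]

This is the Floyd-Warshall all-pairs shortest-path computation. For each intermediate vertex k = 0, 1, …, 3, update dist[i][j] ← min(dist[i][j], dist[i][k] + dist[k][j]). The final matrix gives, for each (i, j), the minimum total weight of any directed path from i to j (possibly empty when i = j).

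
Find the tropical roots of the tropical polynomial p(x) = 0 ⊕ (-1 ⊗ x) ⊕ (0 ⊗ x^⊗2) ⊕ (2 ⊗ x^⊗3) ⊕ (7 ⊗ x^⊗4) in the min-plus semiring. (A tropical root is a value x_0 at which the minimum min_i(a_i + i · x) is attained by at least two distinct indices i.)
Roots: {-5, -2, -1, 1}

Each tropical root is a break point of the lower envelope of the lines y = a_i + i · x (there are 5 lines, with slopes 0, 1, ..., 4). Only the lines that attain the minimum somewhere contribute to roots; other lines are dominated. Here the surviving (envelope) indices are i = 4, i = 3, i = 2, i = 1, i = 0.
Intersections between consecutive envelope lines give the roots: for adjacent envelope indices i < j the intersection is x = (a_i − a_j) / (j − i). Reading off the sorted break points: {-5, -2, -1, 1}.
Verification: at each break x_0, at least two indices attain the minimum of min_i(a_i + i · x_0).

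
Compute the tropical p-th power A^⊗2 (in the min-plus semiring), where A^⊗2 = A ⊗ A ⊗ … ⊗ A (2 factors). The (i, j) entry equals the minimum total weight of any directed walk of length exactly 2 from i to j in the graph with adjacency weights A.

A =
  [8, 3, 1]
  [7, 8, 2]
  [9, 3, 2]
A^⊗2 =
  [10, 4, 3]
  [11, 5, 4]
  [10, 5, 4]

Each entry (A^⊗2)_ij equals the minimum over all length-2 walks i = v_0 → v_1 → … → v_2 = j of Σ_t A[v_t][v_{t+1}]. For example, for (i, j) = (0, 2) we minimise over 3 possible intermediate vertex sequences; the minimum is 3, attained along the walk 0 → 2 → 2.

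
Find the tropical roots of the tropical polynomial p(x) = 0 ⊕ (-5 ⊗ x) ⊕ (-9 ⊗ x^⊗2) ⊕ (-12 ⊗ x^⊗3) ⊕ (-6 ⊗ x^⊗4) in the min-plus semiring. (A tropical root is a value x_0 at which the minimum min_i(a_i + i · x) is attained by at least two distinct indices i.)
Roots: {-6, 3, 4, 5}

Each tropical root is a break point of the lower envelope of the lines y = a_i + i · x (there are 5 lines, with slopes 0, 1, ..., 4). Only the lines that attain the minimum somewhere contribute to roots; other lines are dominated. Here the surviving (envelope) indices are i = 4, i = 3, i = 2, i = 1, i = 0.
Intersections between consecutive envelope lines give the roots: for adjacent envelope indices i < j the intersection is x = (a_i − a_j) / (j − i). Reading off the sorted break points: {-6, 3, 4, 5}.
Verification: at each break x_0, at least two indices attain the minimum of min_i(a_i + i · x_0).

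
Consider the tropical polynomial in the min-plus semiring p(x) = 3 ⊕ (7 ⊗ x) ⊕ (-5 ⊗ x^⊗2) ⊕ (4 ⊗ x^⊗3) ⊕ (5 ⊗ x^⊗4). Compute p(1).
p(1) = -3

A tropical monomial a ⊗ x^⊗i evaluates to a + i · x. Evaluating each term at x = 1:
  Term 0 contributes 3 + 0 · 1 = 3
  Term 1 contributes 7 + 1 · 1 = 8
  Term 2 contributes -5 + 2 · 1 = -3
  Term 3 contributes 4 + 3 · 1 = 7
  Term 4 contributes 5 + 4 · 1 = 9
p(1) = ⊕ of these = min[3, 8, -3, 7, 9] = -3.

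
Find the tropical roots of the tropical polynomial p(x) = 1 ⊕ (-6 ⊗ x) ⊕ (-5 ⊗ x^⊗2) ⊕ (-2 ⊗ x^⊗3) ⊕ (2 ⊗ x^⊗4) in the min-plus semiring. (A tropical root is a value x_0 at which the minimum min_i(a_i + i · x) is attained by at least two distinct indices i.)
Roots: {-4, -3, -1, 7}

Each tropical root is a break point of the lower envelope of the lines y = a_i + i · x (there are 5 lines, with slopes 0, 1, ..., 4). Only the lines that attain the minimum somewhere contribute to roots; other lines are dominated. Here the surviving (envelope) indices are i = 4, i = 3, i = 2, i = 1, i = 0.
Intersections between consecutive envelope lines give the roots: for adjacent envelope indices i < j the intersection is x = (a_i − a_j) / (j − i). Reading off the sorted break points: {-4, -3, -1, 7}.
Verification: at each break x_0, at least two indices attain the minimum of min_i(a_i + i · x_0).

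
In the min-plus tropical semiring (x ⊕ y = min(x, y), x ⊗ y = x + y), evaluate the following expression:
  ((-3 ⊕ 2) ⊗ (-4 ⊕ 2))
((-3 ⊕ 2) ⊗ (-4 ⊕ 2)) = -7

Expand innermost to outermost. Recall ⊕ takes the minimum of its arguments and ⊗ takes their sum. Working out the expression ((-3 ⊕ 2) ⊗ (-4 ⊕ 2)) gives -7.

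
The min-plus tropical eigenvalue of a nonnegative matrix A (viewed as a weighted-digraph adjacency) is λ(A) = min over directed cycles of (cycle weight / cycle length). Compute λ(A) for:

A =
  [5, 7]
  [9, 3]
λ(A) = 3

Enumerate directed cycles and compute their means (weight / length). Sample:
  cycle 0 → 0: weight = 5, length = 1, mean = 5/1 ≈ 5.000
  cycle 1 → 1: weight = 3, length = 1, mean = 3/1 ≈ 3.000
  cycle 0 → 1 → 0: weight = 16, length = 2, mean = 16/2 ≈ 8.000
  cycle 1 → 0 → 1: weight = 16, length = 2, mean = 16/2 ≈ 8.000
Minimum mean = 3.000, attained e.g. along the cycle 1 → 1 with weight 3 and length 1. So λ(A) = 3/1 = 3.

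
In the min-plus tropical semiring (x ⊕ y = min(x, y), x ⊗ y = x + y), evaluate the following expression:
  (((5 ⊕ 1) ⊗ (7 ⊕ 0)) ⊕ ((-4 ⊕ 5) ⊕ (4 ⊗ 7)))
(((5 ⊕ 1) ⊗ (7 ⊕ 0)) ⊕ ((-4 ⊕ 5) ⊕ (4 ⊗ 7))) = -4

Expand innermost to outermost. Recall ⊕ takes the minimum of its arguments and ⊗ takes their sum. Working out the expression (((5 ⊕ 1) ⊗ (7 ⊕ 0)) ⊕ ((-4 ⊕ 5) ⊕ (4 ⊗ 7))) gives -4.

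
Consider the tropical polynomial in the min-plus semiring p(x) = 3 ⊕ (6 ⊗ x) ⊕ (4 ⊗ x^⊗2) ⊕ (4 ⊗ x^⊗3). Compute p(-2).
p(-2) = -2

A tropical monomial a ⊗ x^⊗i evaluates to a + i · x. Evaluating each term at x = -2:
  Term 0 contributes 3 + 0 · -2 = 3
  Term 1 contributes 6 + 1 · -2 = 4
  Term 2 contributes 4 + 2 · -2 = 0
  Term 3 contributes 4 + 3 · -2 = -2
p(-2) = ⊕ of these = min[3, 4, 0, -2] = -2.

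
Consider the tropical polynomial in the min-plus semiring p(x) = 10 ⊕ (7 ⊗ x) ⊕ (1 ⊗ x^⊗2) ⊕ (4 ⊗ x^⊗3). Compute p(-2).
p(-2) = -3

A tropical monomial a ⊗ x^⊗i evaluates to a + i · x. Evaluating each term at x = -2:
  Term 0 contributes 10 + 0 · -2 = 10
  Term 1 contributes 7 + 1 · -2 = 5
  Term 2 contributes 1 + 2 · -2 = -3
  Term 3 contributes 4 + 3 · -2 = -2
p(-2) = ⊕ of these = min[10, 5, -3, -2] = -3.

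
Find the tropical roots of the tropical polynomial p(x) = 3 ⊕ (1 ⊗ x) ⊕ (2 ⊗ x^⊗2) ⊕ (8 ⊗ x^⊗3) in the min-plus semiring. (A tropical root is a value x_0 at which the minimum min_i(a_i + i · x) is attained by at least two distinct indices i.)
Roots: {-6, -1, 2}

Each tropical root is a break point of the lower envelope of the lines y = a_i + i · x (there are 4 lines, with slopes 0, 1, ..., 3). Only the lines that attain the minimum somewhere contribute to roots; other lines are dominated. Here the surviving (envelope) indices are i = 3, i = 2, i = 1, i = 0.
Intersections between consecutive envelope lines give the roots: for adjacent envelope indices i < j the intersection is x = (a_i − a_j) / (j − i). Reading off the sorted break points: {-6, -1, 2}.
Verification: at each break x_0, at least two indices attain the minimum of min_i(a_i + i · x_0).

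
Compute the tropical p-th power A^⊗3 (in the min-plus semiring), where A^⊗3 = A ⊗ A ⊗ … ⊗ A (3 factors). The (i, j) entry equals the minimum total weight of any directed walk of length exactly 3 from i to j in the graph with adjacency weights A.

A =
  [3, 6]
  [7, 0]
A^⊗3 =
  [9, 6]
  [7, 0]

Each entry (A^⊗3)_ij equals the minimum over all length-3 walks i = v_0 → v_1 → … → v_3 = j of Σ_t A[v_t][v_{t+1}]. For example, for (i, j) = (0, 1) we minimise over 4 possible intermediate vertex sequences; the minimum is 6, attained along the walk 0 → 1 → 1 → 1.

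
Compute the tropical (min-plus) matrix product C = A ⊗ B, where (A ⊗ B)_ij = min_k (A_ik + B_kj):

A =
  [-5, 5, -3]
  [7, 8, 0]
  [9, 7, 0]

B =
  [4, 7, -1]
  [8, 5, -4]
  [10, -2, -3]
A ⊗ B =
  [-1, -5, -6]
  [10, -2, -3]
  [10, -2, -3]

Apply the min-plus product entry-by-entry:
  C[0][0] = min over k of (A[0][0] + B[0][0] = -5 + 4 = -1, A[0][1] + B[1][0] = 5 + 8 = 13, A[0][2] + B[2][0] = -3 + 10 = 7) = -1 (attained at k = 0)
  C[0][1] = min over k of (A[0][0] + B[0][1] = -5 + 7 = 2, A[0][1] + B[1][1] = 5 + 5 = 10, A[0][2] + B[2][1] = -3 + -2 = -5) = -5 (attained at k = 2)
  C[0][2] = min over k of (A[0][0] + B[0][2] = -5 + -1 = -6, A[0][1] + B[1][2] = 5 + -4 = 1, A[0][2] + B[2][2] = -3 + -3 = -6) = -6 (attained at k = 0)
  C[1][0] = min over k of (A[1][0] + B[0][0] = 7 + 4 = 11, A[1][1] + B[1][0] = 8 + 8 = 16, A[1][2] + B[2][0] = 0 + 10 = 10) = 10 (attained at k = 2)
  C[1][1] = min over k of (A[1][0] + B[0][1] = 7 + 7 = 14, A[1][1] + B[1][1] = 8 + 5 = 13, A[1][2] + B[2][1] = 0 + -2 = -2) = -2 (attained at k = 2)
  C[1][2] = min over k of (A[1][0] + B[0][2] = 7 + -1 = 6, A[1][1] + B[1][2] = 8 + -4 = 4, A[1][2] + B[2][2] = 0 + -3 = -3) = -3 (attained at k = 2)
  C[2][0] = min over k of (A[2][0] + B[0][0] = 9 + 4 = 13, A[2][1] + B[1][0] = 7 + 8 = 15, A[2][2] + B[2][0] = 0 + 10 = 10) = 10 (attained at k = 2)
  C[2][1] = min over k of (A[2][0] + B[0][1] = 9 + 7 = 16, A[2][1] + B[1][1] = 7 + 5 = 12, A[2][2] + B[2][1] = 0 + -2 = -2) = -2 (attained at k = 2)
  C[2][2] = min over k of (A[2][0] + B[0][2] = 9 + -1 = 8, A[2][1] + B[1][2] = 7 + -4 = 3, A[2][2] + B[2][2] = 0 + -3 = -3) = -3 (attained at k = 2)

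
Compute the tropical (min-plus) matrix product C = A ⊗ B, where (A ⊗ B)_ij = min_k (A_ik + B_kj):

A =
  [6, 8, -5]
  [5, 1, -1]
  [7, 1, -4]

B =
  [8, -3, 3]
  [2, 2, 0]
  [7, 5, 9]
A ⊗ B =
  [2, 0, 4]
  [3, 2, 1]
  [3, 1, 1]

Apply the min-plus product entry-by-entry:
  C[0][0] = min over k of (A[0][0] + B[0][0] = 6 + 8 = 14, A[0][1] + B[1][0] = 8 + 2 = 10, A[0][2] + B[2][0] = -5 + 7 = 2) = 2 (attained at k = 2)
  C[0][1] = min over k of (A[0][0] + B[0][1] = 6 + -3 = 3, A[0][1] + B[1][1] = 8 + 2 = 10, A[0][2] + B[2][1] = -5 + 5 = 0) = 0 (attained at k = 2)
  C[0][2] = min over k of (A[0][0] + B[0][2] = 6 + 3 = 9, A[0][1] + B[1][2] = 8 + 0 = 8, A[0][2] + B[2][2] = -5 + 9 = 4) = 4 (attained at k = 2)
  C[1][0] = min over k of (A[1][0] + B[0][0] = 5 + 8 = 13, A[1][1] + B[1][0] = 1 + 2 = 3, A[1][2] + B[2][0] = -1 + 7 = 6) = 3 (attained at k = 1)
  C[1][1] = min over k of (A[1][0] + B[0][1] = 5 + -3 = 2, A[1][1] + B[1][1] = 1 + 2 = 3, A[1][2] + B[2][1] = -1 + 5 = 4) = 2 (attained at k = 0)
  C[1][2] = min over k of (A[1][0] + B[0][2] = 5 + 3 = 8, A[1][1] + B[1][2] = 1 + 0 = 1, A[1][2] + B[2][2] = -1 + 9 = 8) = 1 (attained at k = 1)
  C[2][0] = min over k of (A[2][0] + B[0][0] = 7 + 8 = 15, A[2][1] + B[1][0] = 1 + 2 = 3, A[2][2] + B[2][0] = -4 + 7 = 3) = 3 (attained at k = 1)
  C[2][1] = min over k of (A[2][0] + B[0][1] = 7 + -3 = 4, A[2][1] + B[1][1] = 1 + 2 = 3, A[2][2] + B[2][1] = -4 + 5 = 1) = 1 (attained at k = 2)
  C[2][2] = min over k of (A[2][0] + B[0][2] = 7 + 3 = 10, A[2][1] + B[1][2] = 1 + 0 = 1, A[2][2] + B[2][2] = -4 + 9 = 5) = 1 (attained at k = 1)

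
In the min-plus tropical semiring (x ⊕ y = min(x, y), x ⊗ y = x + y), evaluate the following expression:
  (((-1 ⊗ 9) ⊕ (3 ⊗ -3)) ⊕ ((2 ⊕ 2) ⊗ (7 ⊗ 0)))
(((-1 ⊗ 9) ⊕ (3 ⊗ -3)) ⊕ ((2 ⊕ 2) ⊗ (7 ⊗ 0))) = 0

Expand innermost to outermost. Recall ⊕ takes the minimum of its arguments and ⊗ takes their sum. Working out the expression (((-1 ⊗ 9) ⊕ (3 ⊗ -3)) ⊕ ((2 ⊕ 2) ⊗ (7 ⊗ 0))) gives 0.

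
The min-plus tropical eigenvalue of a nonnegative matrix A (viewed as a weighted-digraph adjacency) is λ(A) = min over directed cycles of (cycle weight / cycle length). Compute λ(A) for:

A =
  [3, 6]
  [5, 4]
λ(A) = 3

Enumerate directed cycles and compute their means (weight / length). Sample:
  cycle 0 → 0: weight = 3, length = 1, mean = 3/1 ≈ 3.000
  cycle 1 → 1: weight = 4, length = 1, mean = 4/1 ≈ 4.000
  cycle 0 → 1 → 0: weight = 11, length = 2, mean = 11/2 ≈ 5.500
  cycle 1 → 0 → 1: weight = 11, length = 2, mean = 11/2 ≈ 5.500
Minimum mean = 3.000, attained e.g. along the cycle 0 → 0 with weight 3 and length 1. So λ(A) = 3/1 = 3.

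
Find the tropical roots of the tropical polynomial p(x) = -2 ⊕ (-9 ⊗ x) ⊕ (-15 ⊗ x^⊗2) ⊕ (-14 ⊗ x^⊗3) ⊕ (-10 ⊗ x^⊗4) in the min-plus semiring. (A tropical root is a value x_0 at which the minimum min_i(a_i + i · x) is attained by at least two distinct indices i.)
Roots: {-4, -1, 6, 7}

Each tropical root is a break point of the lower envelope of the lines y = a_i + i · x (there are 5 lines, with slopes 0, 1, ..., 4). Only the lines that attain the minimum somewhere contribute to roots; other lines are dominated. Here the surviving (envelope) indices are i = 4, i = 3, i = 2, i = 1, i = 0.
Intersections between consecutive envelope lines give the roots: for adjacent envelope indices i < j the intersection is x = (a_i − a_j) / (j − i). Reading off the sorted break points: {-4, -1, 6, 7}.
Verification: at each break x_0, at least two indices attain the minimum of min_i(a_i + i · x_0).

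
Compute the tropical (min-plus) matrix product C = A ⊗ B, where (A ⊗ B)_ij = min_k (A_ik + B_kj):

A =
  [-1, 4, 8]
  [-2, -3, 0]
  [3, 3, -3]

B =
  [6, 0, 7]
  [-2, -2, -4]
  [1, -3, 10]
A ⊗ B =
  [2, -1, 0]
  [-5, -5, -7]
  [-2, -6, -1]

Apply the min-plus product entry-by-entry:
  C[0][0] = min over k of (A[0][0] + B[0][0] = -1 + 6 = 5, A[0][1] + B[1][0] = 4 + -2 = 2, A[0][2] + B[2][0] = 8 + 1 = 9) = 2 (attained at k = 1)
  C[0][1] = min over k of (A[0][0] + B[0][1] = -1 + 0 = -1, A[0][1] + B[1][1] = 4 + -2 = 2, A[0][2] + B[2][1] = 8 + -3 = 5) = -1 (attained at k = 0)
  C[0][2] = min over k of (A[0][0] + B[0][2] = -1 + 7 = 6, A[0][1] + B[1][2] = 4 + -4 = 0, A[0][2] + B[2][2] = 8 + 10 = 18) = 0 (attained at k = 1)
  C[1][0] = min over k of (A[1][0] + B[0][0] = -2 + 6 = 4, A[1][1] + B[1][0] = -3 + -2 = -5, A[1][2] + B[2][0] = 0 + 1 = 1) = -5 (attained at k = 1)
  C[1][1] = min over k of (A[1][0] + B[0][1] = -2 + 0 = -2, A[1][1] + B[1][1] = -3 + -2 = -5, A[1][2] + B[2][1] = 0 + -3 = -3) = -5 (attained at k = 1)
  C[1][2] = min over k of (A[1][0] + B[0][2] = -2 + 7 = 5, A[1][1] + B[1][2] = -3 + -4 = -7, A[1][2] + B[2][2] = 0 + 10 = 10) = -7 (attained at k = 1)
  C[2][0] = min over k of (A[2][0] + B[0][0] = 3 + 6 = 9, A[2][1] + B[1][0] = 3 + -2 = 1, A[2][2] + B[2][0] = -3 + 1 = -2) = -2 (attained at k = 2)
  C[2][1] = min over k of (A[2][0] + B[0][1] = 3 + 0 = 3, A[2][1] + B[1][1] = 3 + -2 = 1, A[2][2] + B[2][1] = -3 + -3 = -6) = -6 (attained at k = 2)
  C[2][2] = min over k of (A[2][0] + B[0][2] = 3 + 7 = 10, A[2][1] + B[1][2] = 3 + -4 = -1, A[2][2] + B[2][2] = -3 + 10 = 7) = -1 (attained at k = 1)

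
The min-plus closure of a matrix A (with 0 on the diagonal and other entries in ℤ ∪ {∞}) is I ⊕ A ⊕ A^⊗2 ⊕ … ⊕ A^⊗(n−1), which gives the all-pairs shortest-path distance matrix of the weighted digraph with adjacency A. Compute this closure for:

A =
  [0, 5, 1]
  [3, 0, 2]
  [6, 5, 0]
Closure =
  [0, 5, 1]
  [3, 0, 2]
  [6, 5, 0]

This is the Floyd-Warshall all-pairs shortest-path computation. For each intermediate vertex k = 0, 1, …, 2, update dist[i][j] ← min(dist[i][j], dist[i][k] + dist[k][j]). The final matrix gives, for each (i, j), the minimum total weight of any directed path from i to j (possibly empty when i = j).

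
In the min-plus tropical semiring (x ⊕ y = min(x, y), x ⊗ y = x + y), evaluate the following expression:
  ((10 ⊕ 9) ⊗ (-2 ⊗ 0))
((10 ⊕ 9) ⊗ (-2 ⊗ 0)) = 7

Expand innermost to outermost. Recall ⊕ takes the minimum of its arguments and ⊗ takes their sum. Working out the expression ((10 ⊕ 9) ⊗ (-2 ⊗ 0)) gives 7.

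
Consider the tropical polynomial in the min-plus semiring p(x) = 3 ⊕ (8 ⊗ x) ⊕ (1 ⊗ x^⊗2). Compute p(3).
p(3) = 3

A tropical monomial a ⊗ x^⊗i evaluates to a + i · x. Evaluating each term at x = 3:
  Term 0 contributes 3 + 0 · 3 = 3
  Term 1 contributes 8 + 1 · 3 = 11
  Term 2 contributes 1 + 2 · 3 = 7
p(3) = ⊕ of these = min[3, 11, 7] = 3.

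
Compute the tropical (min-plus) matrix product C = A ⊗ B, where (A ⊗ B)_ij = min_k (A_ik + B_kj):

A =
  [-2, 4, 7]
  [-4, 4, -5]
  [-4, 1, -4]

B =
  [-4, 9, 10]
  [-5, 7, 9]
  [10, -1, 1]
A ⊗ B =
  [-6, 6, 8]
  [-8, -6, -4]
  [-8, -5, -3]

Apply the min-plus product entry-by-entry:
  C[0][0] = min over k of (A[0][0] + B[0][0] = -2 + -4 = -6, A[0][1] + B[1][0] = 4 + -5 = -1, A[0][2] + B[2][0] = 7 + 10 = 17) = -6 (attained at k = 0)
  C[0][1] = min over k of (A[0][0] + B[0][1] = -2 + 9 = 7, A[0][1] + B[1][1] = 4 + 7 = 11, A[0][2] + B[2][1] = 7 + -1 = 6) = 6 (attained at k = 2)
  C[0][2] = min over k of (A[0][0] + B[0][2] = -2 + 10 = 8, A[0][1] + B[1][2] = 4 + 9 = 13, A[0][2] + B[2][2] = 7 + 1 = 8) = 8 (attained at k = 0)
  C[1][0] = min over k of (A[1][0] + B[0][0] = -4 + -4 = -8, A[1][1] + B[1][0] = 4 + -5 = -1, A[1][2] + B[2][0] = -5 + 10 = 5) = -8 (attained at k = 0)
  C[1][1] = min over k of (A[1][0] + B[0][1] = -4 + 9 = 5, A[1][1] + B[1][1] = 4 + 7 = 11, A[1][2] + B[2][1] = -5 + -1 = -6) = -6 (attained at k = 2)
  C[1][2] = min over k of (A[1][0] + B[0][2] = -4 + 10 = 6, A[1][1] + B[1][2] = 4 + 9 = 13, A[1][2] + B[2][2] = -5 + 1 = -4) = -4 (attained at k = 2)
  C[2][0] = min over k of (A[2][0] + B[0][0] = -4 + -4 = -8, A[2][1] + B[1][0] = 1 + -5 = -4, A[2][2] + B[2][0] = -4 + 10 = 6) = -8 (attained at k = 0)
  C[2][1] = min over k of (A[2][0] + B[0][1] = -4 + 9 = 5, A[2][1] + B[1][1] = 1 + 7 = 8, A[2][2] + B[2][1] = -4 + -1 = -5) = -5 (attained at k = 2)
  C[2][2] = min over k of (A[2][0] + B[0][2] = -4 + 10 = 6, A[2][1] + B[1][2] = 1 + 9 = 10, A[2][2] + B[2][2] = -4 + 1 = -3) = -3 (attained at k = 2)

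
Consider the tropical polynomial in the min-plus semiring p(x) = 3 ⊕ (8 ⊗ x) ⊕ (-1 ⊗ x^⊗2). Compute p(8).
p(8) = 3

A tropical monomial a ⊗ x^⊗i evaluates to a + i · x. Evaluating each term at x = 8:
  Term 0 contributes 3 + 0 · 8 = 3
  Term 1 contributes 8 + 1 · 8 = 16
  Term 2 contributes -1 + 2 · 8 = 15
p(8) = ⊕ of these = min[3, 16, 15] = 3.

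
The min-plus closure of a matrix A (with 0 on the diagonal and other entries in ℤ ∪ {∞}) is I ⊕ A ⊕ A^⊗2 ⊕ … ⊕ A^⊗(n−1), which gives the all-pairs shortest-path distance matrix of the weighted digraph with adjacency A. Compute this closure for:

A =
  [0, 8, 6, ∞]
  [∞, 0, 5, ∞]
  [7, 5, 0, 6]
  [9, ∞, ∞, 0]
Closure =
  [0, 8, 6, 12]
  [12, 0, 5, 11]
  [7, 5, 0, 6]
  [9, 17, 15, 0]

This is the Floyd-Warshall all-pairs shortest-path computation. For each intermediate vertex k = 0, 1, …, 3, update dist[i][j] ← min(dist[i][j], dist[i][k] + dist[k][j]). The final matrix gives, for each (i, j), the minimum total weight of any directed path from i to j (possibly empty when i = j).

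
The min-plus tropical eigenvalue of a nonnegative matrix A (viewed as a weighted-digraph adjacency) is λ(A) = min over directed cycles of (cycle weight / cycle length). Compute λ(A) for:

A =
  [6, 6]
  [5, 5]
λ(A) = 5

Enumerate directed cycles and compute their means (weight / length). Sample:
  cycle 0 → 0: weight = 6, length = 1, mean = 6/1 ≈ 6.000
  cycle 1 → 1: weight = 5, length = 1, mean = 5/1 ≈ 5.000
  cycle 0 → 1 → 0: weight = 11, length = 2, mean = 11/2 ≈ 5.500
  cycle 1 → 0 → 1: weight = 11, length = 2, mean = 11/2 ≈ 5.500
Minimum mean = 5.000, attained e.g. along the cycle 1 → 1 with weight 5 and length 1. So λ(A) = 5/1 = 5.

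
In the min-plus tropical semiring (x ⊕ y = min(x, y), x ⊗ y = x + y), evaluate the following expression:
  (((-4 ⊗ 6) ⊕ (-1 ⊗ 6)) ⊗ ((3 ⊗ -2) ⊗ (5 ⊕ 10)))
(((-4 ⊗ 6) ⊕ (-1 ⊗ 6)) ⊗ ((3 ⊗ -2) ⊗ (5 ⊕ 10))) = 8

Expand innermost to outermost. Recall ⊕ takes the minimum of its arguments and ⊗ takes their sum. Working out the expression (((-4 ⊗ 6) ⊕ (-1 ⊗ 6)) ⊗ ((3 ⊗ -2) ⊗ (5 ⊕ 10))) gives 8.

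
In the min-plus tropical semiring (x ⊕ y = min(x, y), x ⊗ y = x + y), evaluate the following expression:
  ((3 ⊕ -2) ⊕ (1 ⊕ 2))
((3 ⊕ -2) ⊕ (1 ⊕ 2)) = -2

Expand innermost to outermost. Recall ⊕ takes the minimum of its arguments and ⊗ takes their sum. Working out the expression ((3 ⊕ -2) ⊕ (1 ⊕ 2)) gives -2.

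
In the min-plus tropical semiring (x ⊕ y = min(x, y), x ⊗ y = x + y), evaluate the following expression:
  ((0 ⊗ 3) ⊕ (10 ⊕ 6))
((0 ⊗ 3) ⊕ (10 ⊕ 6)) = 3

Expand innermost to outermost. Recall ⊕ takes the minimum of its arguments and ⊗ takes their sum. Working out the expression ((0 ⊗ 3) ⊕ (10 ⊕ 6)) gives 3.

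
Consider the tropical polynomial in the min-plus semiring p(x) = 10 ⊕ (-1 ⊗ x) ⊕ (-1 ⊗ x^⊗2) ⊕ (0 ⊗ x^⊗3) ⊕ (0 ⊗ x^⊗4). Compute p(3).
p(3) = 2

A tropical monomial a ⊗ x^⊗i evaluates to a + i · x. Evaluating each term at x = 3:
  Term 0 contributes 10 + 0 · 3 = 10
  Term 1 contributes -1 + 1 · 3 = 2
  Term 2 contributes -1 + 2 · 3 = 5
  Term 3 contributes 0 + 3 · 3 = 9
  Term 4 contributes 0 + 4 · 3 = 12
p(3) = ⊕ of these = min[10, 2, 5, 9, 12] = 2.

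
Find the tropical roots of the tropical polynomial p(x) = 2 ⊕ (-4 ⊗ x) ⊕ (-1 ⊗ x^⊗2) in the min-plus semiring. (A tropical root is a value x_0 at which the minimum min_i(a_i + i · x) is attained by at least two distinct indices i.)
Roots: {-3, 6}

Each tropical root is a break point of the lower envelope of the lines y = a_i + i · x (there are 3 lines, with slopes 0, 1, ..., 2). Only the lines that attain the minimum somewhere contribute to roots; other lines are dominated. Here the surviving (envelope) indices are i = 2, i = 1, i = 0.
Intersections between consecutive envelope lines give the roots: for adjacent envelope indices i < j the intersection is x = (a_i − a_j) / (j − i). Reading off the sorted break points: {-3, 6}.
Verification: at each break x_0, at least two indices attain the minimum of min_i(a_i + i · x_0).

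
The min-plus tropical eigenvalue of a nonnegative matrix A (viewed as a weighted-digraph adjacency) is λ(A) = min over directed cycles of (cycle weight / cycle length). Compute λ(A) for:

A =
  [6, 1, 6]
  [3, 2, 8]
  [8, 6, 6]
λ(A) = 2

Enumerate directed cycles and compute their means (weight / length). Sample:
  cycle 0 → 0: weight = 6, length = 1, mean = 6/1 ≈ 6.000
  cycle 1 → 1: weight = 2, length = 1, mean = 2/1 ≈ 2.000
  cycle 2 → 2: weight = 6, length = 1, mean = 6/1 ≈ 6.000
  cycle 0 → 1 → 0: weight = 4, length = 2, mean = 4/2 ≈ 2.000
  cycle 0 → 2 → 0: weight = 14, length = 2, mean = 14/2 ≈ 7.000
  cycle 1 → 0 → 1: weight = 4, length = 2, mean = 4/2 ≈ 2.000
Minimum mean = 2.000, attained e.g. along the cycle 1 → 1 with weight 2 and length 1. So λ(A) = 2/1 = 2.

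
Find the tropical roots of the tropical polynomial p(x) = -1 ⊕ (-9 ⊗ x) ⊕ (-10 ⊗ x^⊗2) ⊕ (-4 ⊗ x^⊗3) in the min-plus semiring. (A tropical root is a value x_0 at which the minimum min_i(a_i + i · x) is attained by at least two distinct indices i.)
Roots: {-6, 1, 8}

Each tropical root is a break point of the lower envelope of the lines y = a_i + i · x (there are 4 lines, with slopes 0, 1, ..., 3). Only the lines that attain the minimum somewhere contribute to roots; other lines are dominated. Here the surviving (envelope) indices are i = 3, i = 2, i = 1, i = 0.
Intersections between consecutive envelope lines give the roots: for adjacent envelope indices i < j the intersection is x = (a_i − a_j) / (j − i). Reading off the sorted break points: {-6, 1, 8}.
Verification: at each break x_0, at least two indices attain the minimum of min_i(a_i + i · x_0).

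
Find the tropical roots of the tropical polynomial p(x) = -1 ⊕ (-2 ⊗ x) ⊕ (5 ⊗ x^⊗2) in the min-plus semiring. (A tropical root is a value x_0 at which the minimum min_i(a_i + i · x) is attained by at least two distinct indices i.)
Roots: {-7, 1}

Each tropical root is a break point of the lower envelope of the lines y = a_i + i · x (there are 3 lines, with slopes 0, 1, ..., 2). Only the lines that attain the minimum somewhere contribute to roots; other lines are dominated. Here the surviving (envelope) indices are i = 2, i = 1, i = 0.
Intersections between consecutive envelope lines give the roots: for adjacent envelope indices i < j the intersection is x = (a_i − a_j) / (j − i). Reading off the sorted break points: {-7, 1}.
Verification: at each break x_0, at least two indices attain the minimum of min_i(a_i + i · x_0).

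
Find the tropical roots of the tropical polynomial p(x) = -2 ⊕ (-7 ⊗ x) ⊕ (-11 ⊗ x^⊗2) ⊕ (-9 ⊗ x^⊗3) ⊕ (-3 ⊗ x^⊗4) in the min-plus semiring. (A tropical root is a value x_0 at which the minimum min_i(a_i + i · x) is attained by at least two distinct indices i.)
Roots: {-6, -2, 4, 5}

Each tropical root is a break point of the lower envelope of the lines y = a_i + i · x (there are 5 lines, with slopes 0, 1, ..., 4). Only the lines that attain the minimum somewhere contribute to roots; other lines are dominated. Here the surviving (envelope) indices are i = 4, i = 3, i = 2, i = 1, i = 0.
Intersections between consecutive envelope lines give the roots: for adjacent envelope indices i < j the intersection is x = (a_i − a_j) / (j − i). Reading off the sorted break points: {-6, -2, 4, 5}.
Verification: at each break x_0, at least two indices attain the minimum of min_i(a_i + i · x_0).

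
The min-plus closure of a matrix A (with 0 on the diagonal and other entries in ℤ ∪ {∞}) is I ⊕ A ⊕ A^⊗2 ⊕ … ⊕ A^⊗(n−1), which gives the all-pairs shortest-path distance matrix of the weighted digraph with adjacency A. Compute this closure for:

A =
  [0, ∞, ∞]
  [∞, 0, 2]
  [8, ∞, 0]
Closure =
  [0, ∞, ∞]
  [10, 0, 2]
  [8, ∞, 0]

This is the Floyd-Warshall all-pairs shortest-path computation. For each intermediate vertex k = 0, 1, …, 2, update dist[i][j] ← min(dist[i][j], dist[i][k] + dist[k][j]). The final matrix gives, for each (i, j), the minimum total weight of any directed path from i to j (possibly empty when i = j).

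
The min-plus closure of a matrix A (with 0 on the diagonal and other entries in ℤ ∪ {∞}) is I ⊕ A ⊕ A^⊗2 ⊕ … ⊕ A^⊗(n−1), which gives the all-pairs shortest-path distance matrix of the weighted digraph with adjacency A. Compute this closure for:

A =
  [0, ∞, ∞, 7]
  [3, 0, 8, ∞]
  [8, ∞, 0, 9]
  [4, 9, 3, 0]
Closure =
  [0, 16, 10, 7]
  [3, 0, 8, 10]
  [8, 18, 0, 9]
  [4, 9, 3, 0]

This is the Floyd-Warshall all-pairs shortest-path computation. For each intermediate vertex k = 0, 1, …, 3, update dist[i][j] ← min(dist[i][j], dist[i][k] + dist[k][j]). The final matrix gives, for each (i, j), the minimum total weight of any directed path from i to j (possibly empty when i = j).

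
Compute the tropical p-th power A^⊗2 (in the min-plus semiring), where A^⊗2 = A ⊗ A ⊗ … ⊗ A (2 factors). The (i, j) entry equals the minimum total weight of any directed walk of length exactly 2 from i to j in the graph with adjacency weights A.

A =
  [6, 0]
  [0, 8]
A^⊗2 =
  [0, 6]
  [6, 0]

Each entry (A^⊗2)_ij equals the minimum over all length-2 walks i = v_0 → v_1 → … → v_2 = j of Σ_t A[v_t][v_{t+1}]. For example, for (i, j) = (0, 1) we minimise over 2 possible intermediate vertex sequences; the minimum is 6, attained along the walk 0 → 0 → 1.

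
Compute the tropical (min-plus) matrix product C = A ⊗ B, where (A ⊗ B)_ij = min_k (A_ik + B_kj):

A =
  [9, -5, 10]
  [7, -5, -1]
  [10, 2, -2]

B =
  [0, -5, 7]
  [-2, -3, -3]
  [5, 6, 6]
A ⊗ B =
  [-7, -8, -8]
  [-7, -8, -8]
  [0, -1, -1]

Apply the min-plus product entry-by-entry:
  C[0][0] = min over k of (A[0][0] + B[0][0] = 9 + 0 = 9, A[0][1] + B[1][0] = -5 + -2 = -7, A[0][2] + B[2][0] = 10 + 5 = 15) = -7 (attained at k = 1)
  C[0][1] = min over k of (A[0][0] + B[0][1] = 9 + -5 = 4, A[0][1] + B[1][1] = -5 + -3 = -8, A[0][2] + B[2][1] = 10 + 6 = 16) = -8 (attained at k = 1)
  C[0][2] = min over k of (A[0][0] + B[0][2] = 9 + 7 = 16, A[0][1] + B[1][2] = -5 + -3 = -8, A[0][2] + B[2][2] = 10 + 6 = 16) = -8 (attained at k = 1)
  C[1][0] = min over k of (A[1][0] + B[0][0] = 7 + 0 = 7, A[1][1] + B[1][0] = -5 + -2 = -7, A[1][2] + B[2][0] = -1 + 5 = 4) = -7 (attained at k = 1)
  C[1][1] = min over k of (A[1][0] + B[0][1] = 7 + -5 = 2, A[1][1] + B[1][1] = -5 + -3 = -8, A[1][2] + B[2][1] = -1 + 6 = 5) = -8 (attained at k = 1)
  C[1][2] = min over k of (A[1][0] + B[0][2] = 7 + 7 = 14, A[1][1] + B[1][2] = -5 + -3 = -8, A[1][2] + B[2][2] = -1 + 6 = 5) = -8 (attained at k = 1)
  C[2][0] = min over k of (A[2][0] + B[0][0] = 10 + 0 = 10, A[2][1] + B[1][0] = 2 + -2 = 0, A[2][2] + B[2][0] = -2 + 5 = 3) = 0 (attained at k = 1)
  C[2][1] = min over k of (A[2][0] + B[0][1] = 10 + -5 = 5, A[2][1] + B[1][1] = 2 + -3 = -1, A[2][2] + B[2][1] = -2 + 6 = 4) = -1 (attained at k = 1)
  C[2][2] = min over k of (A[2][0] + B[0][2] = 10 + 7 = 17, A[2][1] + B[1][2] = 2 + -3 = -1, A[2][2] + B[2][2] = -2 + 6 = 4) = -1 (attained at k = 1)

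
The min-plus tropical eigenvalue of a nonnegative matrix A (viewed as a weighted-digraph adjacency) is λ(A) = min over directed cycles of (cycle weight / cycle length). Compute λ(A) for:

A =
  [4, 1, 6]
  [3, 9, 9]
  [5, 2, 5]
λ(A) = 2

Enumerate directed cycles and compute their means (weight / length). Sample:
  cycle 0 → 0: weight = 4, length = 1, mean = 4/1 ≈ 4.000
  cycle 1 → 1: weight = 9, length = 1, mean = 9/1 ≈ 9.000
  cycle 2 → 2: weight = 5, length = 1, mean = 5/1 ≈ 5.000
  cycle 0 → 1 → 0: weight = 4, length = 2, mean = 4/2 ≈ 2.000
  cycle 0 → 2 → 0: weight = 11, length = 2, mean = 11/2 ≈ 5.500
  cycle 1 → 0 → 1: weight = 4, length = 2, mean = 4/2 ≈ 2.000
Minimum mean = 2.000, attained e.g. along the cycle 0 → 1 → 0 with weight 4 and length 2. So λ(A) = 4/2 = 2.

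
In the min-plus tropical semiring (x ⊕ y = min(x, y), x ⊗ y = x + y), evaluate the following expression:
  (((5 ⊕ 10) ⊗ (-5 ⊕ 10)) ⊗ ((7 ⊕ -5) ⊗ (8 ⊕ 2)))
(((5 ⊕ 10) ⊗ (-5 ⊕ 10)) ⊗ ((7 ⊕ -5) ⊗ (8 ⊕ 2))) = -3

Expand innermost to outermost. Recall ⊕ takes the minimum of its arguments and ⊗ takes their sum. Working out the expression (((5 ⊕ 10) ⊗ (-5 ⊕ 10)) ⊗ ((7 ⊕ -5) ⊗ (8 ⊕ 2))) gives -3.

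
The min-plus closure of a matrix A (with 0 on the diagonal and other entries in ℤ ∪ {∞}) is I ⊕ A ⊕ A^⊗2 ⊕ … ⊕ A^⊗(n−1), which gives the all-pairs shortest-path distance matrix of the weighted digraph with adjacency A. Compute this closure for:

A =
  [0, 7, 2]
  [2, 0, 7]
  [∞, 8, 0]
Closure =
  [0, 7, 2]
  [2, 0, 4]
  [10, 8, 0]

This is the Floyd-Warshall all-pairs shortest-path computation. For each intermediate vertex k = 0, 1, …, 2, update dist[i][j] ← min(dist[i][j], dist[i][k] + dist[k][j]). The final matrix gives, for each (i, j), the minimum total weight of any directed path from i to j (possibly empty when i = j).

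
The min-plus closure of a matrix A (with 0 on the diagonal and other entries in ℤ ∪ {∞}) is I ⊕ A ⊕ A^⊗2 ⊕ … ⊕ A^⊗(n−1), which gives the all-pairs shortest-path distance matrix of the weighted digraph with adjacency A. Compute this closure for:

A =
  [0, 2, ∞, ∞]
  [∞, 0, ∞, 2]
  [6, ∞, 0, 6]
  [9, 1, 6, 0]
Closure =
  [0, 2, 10, 4]
  [11, 0, 8, 2]
  [6, 7, 0, 6]
  [9, 1, 6, 0]

This is the Floyd-Warshall all-pairs shortest-path computation. For each intermediate vertex k = 0, 1, …, 3, update dist[i][j] ← min(dist[i][j], dist[i][k] + dist[k][j]). The final matrix gives, for each (i, j), the minimum total weight of any directed path from i to j (possibly empty when i = j).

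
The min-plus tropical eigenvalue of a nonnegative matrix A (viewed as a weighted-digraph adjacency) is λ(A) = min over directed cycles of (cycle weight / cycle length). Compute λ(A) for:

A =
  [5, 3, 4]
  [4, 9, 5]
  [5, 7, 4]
λ(A) = 7/2

Enumerate directed cycles and compute their means (weight / length). Sample:
  cycle 0 → 0: weight = 5, length = 1, mean = 5/1 ≈ 5.000
  cycle 1 → 1: weight = 9, length = 1, mean = 9/1 ≈ 9.000
  cycle 2 → 2: weight = 4, length = 1, mean = 4/1 ≈ 4.000
  cycle 0 → 1 → 0: weight = 7, length = 2, mean = 7/2 ≈ 3.500
  cycle 0 → 2 → 0: weight = 9, length = 2, mean = 9/2 ≈ 4.500
  cycle 1 → 0 → 1: weight = 7, length = 2, mean = 7/2 ≈ 3.500
Minimum mean = 3.500, attained e.g. along the cycle 0 → 1 → 0 with weight 7 and length 2. So λ(A) = 7/2 = 7/2.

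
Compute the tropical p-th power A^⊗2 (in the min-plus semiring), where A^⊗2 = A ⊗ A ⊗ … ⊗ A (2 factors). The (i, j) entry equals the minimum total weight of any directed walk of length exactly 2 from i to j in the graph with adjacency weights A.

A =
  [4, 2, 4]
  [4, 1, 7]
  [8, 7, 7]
A^⊗2 =
  [6, 3, 8]
  [5, 2, 8]
  [11, 8, 12]

Each entry (A^⊗2)_ij equals the minimum over all length-2 walks i = v_0 → v_1 → … → v_2 = j of Σ_t A[v_t][v_{t+1}]. For example, for (i, j) = (0, 2) we minimise over 3 possible intermediate vertex sequences; the minimum is 8, attained along the walk 0 → 0 → 2.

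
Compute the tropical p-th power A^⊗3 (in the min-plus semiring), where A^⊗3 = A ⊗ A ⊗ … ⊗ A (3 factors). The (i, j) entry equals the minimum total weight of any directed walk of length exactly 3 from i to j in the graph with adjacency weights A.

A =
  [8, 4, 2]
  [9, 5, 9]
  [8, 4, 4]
A^⊗3 =
  [14, 10, 10]
  [19, 15, 15]
  [16, 12, 12]

Each entry (A^⊗3)_ij equals the minimum over all length-3 walks i = v_0 → v_1 → … → v_3 = j of Σ_t A[v_t][v_{t+1}]. For example, for (i, j) = (0, 2) we minimise over 9 possible intermediate vertex sequences; the minimum is 10, attained along the walk 0 → 2 → 2 → 2.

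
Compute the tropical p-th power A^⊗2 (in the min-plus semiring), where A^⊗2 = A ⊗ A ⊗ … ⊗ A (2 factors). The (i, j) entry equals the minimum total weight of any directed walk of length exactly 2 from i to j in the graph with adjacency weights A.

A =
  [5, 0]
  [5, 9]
A^⊗2 =
  [5, 5]
  [10, 5]

Each entry (A^⊗2)_ij equals the minimum over all length-2 walks i = v_0 → v_1 → … → v_2 = j of Σ_t A[v_t][v_{t+1}]. For example, for (i, j) = (0, 1) we minimise over 2 possible intermediate vertex sequences; the minimum is 5, attained along the walk 0 → 0 → 1.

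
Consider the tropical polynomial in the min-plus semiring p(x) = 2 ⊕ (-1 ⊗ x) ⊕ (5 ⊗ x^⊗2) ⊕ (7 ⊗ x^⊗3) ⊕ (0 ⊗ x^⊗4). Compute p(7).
p(7) = 2

A tropical monomial a ⊗ x^⊗i evaluates to a + i · x. Evaluating each term at x = 7:
  Term 0 contributes 2 + 0 · 7 = 2
  Term 1 contributes -1 + 1 · 7 = 6
  Term 2 contributes 5 + 2 · 7 = 19
  Term 3 contributes 7 + 3 · 7 = 28
  Term 4 contributes 0 + 4 · 7 = 28
p(7) = ⊕ of these = min[2, 6, 19, 28, 28] = 2.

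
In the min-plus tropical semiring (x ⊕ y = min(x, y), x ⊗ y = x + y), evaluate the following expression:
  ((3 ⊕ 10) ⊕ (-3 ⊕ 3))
((3 ⊕ 10) ⊕ (-3 ⊕ 3)) = -3

Expand innermost to outermost. Recall ⊕ takes the minimum of its arguments and ⊗ takes their sum. Working out the expression ((3 ⊕ 10) ⊕ (-3 ⊕ 3)) gives -3.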